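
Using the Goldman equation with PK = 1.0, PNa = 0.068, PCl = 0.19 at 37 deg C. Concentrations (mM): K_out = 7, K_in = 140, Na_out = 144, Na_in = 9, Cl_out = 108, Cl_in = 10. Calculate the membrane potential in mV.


Vm = (RT/F)*ln((PK*Ko + PNa*Nao + PCl*Cli)/(PK*Ki + PNa*Nai + PCl*Clo))
Numer = 18.692, Denom = 161.132
Vm = -57.57 mV


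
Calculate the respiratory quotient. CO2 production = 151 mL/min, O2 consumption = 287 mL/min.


RQ = VCO2 / VO2
RQ = 151 / 287
RQ = 0.5261


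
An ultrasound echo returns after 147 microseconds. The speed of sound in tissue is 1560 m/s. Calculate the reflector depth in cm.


depth = c * t / 2
t = 147 us = 1.4700e-04 s
depth = 1560 * 1.4700e-04 / 2
depth = 0.11466 m = 11.466 cm


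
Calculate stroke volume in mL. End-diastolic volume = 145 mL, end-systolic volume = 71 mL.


SV = EDV - ESV
SV = 145 - 71
SV = 74 mL


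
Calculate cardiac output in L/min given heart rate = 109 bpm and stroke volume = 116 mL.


CO = HR * SV
CO = 109 * 116 / 1000
CO = 12.64 L/min


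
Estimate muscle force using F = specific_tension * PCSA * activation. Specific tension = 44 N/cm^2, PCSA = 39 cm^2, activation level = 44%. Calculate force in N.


F = sigma * PCSA * activation
F = 44 * 39 * 0.44
F = 755 N


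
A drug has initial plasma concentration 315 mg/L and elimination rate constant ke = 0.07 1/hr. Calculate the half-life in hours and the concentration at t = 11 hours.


t_half = ln(2) / ke = 0.693147 / 0.07 = 9.902 hr
C(t) = C0 * exp(-ke*t) = 315 * exp(-0.07*11)
C(11) = 145.8 mg/L


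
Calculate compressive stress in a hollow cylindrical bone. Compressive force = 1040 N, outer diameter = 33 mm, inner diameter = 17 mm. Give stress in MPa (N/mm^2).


A = pi*(r_o^2 - r_i^2)
r_o = 16.5 mm, r_i = 8.5 mm
A = 628.319 mm^2
sigma = F/A = 1040 / 628.319
sigma = 1.655 MPa


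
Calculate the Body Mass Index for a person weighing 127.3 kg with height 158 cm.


BMI = weight / height^2
height = 158 cm = 1.58 m
BMI = 127.3 / 1.58^2
BMI = 50.99 kg/m^2


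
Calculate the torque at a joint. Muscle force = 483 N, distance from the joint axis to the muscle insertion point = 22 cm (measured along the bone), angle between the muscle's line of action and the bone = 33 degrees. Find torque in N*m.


Torque = F * d * sin(theta)   (moment arm = d*sin(theta))
d = 22 cm = 0.22 m
Torque = 483 * 0.22 * sin(33)
Torque = 57.87 N*m


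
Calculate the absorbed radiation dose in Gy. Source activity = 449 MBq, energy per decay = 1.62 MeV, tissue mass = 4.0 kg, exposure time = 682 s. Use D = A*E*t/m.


A = 449 MBq = 4.4900e+08 Bq
E = 1.62 MeV = 2.59524e-13 J
D = A*E*t/m = 4.4900e+08*2.59524e-13*682/4.0
D = 0.01987 Gy


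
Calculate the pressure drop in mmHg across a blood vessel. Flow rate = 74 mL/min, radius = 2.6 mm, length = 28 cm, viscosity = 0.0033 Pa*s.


dP = 8*mu*L*Q / (pi*r^4)
Q = 74 mL/min = 1.23333e-06 m^3/s
dP = 63.5035 Pa = 63.5035 / 133.322 mmHg = 0.4763 mmHg


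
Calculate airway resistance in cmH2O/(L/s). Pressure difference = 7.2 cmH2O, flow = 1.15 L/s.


R = dP / flow
R = 7.2 / 1.15
R = 6.261 cmH2O/(L/s)


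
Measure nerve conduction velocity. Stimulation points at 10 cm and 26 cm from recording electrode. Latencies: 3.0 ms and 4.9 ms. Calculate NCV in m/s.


Distance = (26 - 10) / 100 = 0.16 m
dt = (4.9 - 3.0) / 1000 = 0.0019 s
NCV = dist / dt = 84.21 m/s


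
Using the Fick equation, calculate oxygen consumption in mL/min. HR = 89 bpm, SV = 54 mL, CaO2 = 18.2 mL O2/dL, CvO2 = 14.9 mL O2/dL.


CO = HR*SV = 89*54/1000 = 4.806 L/min
a-v O2 diff = 18.2 - 14.9 = 3.3 mL/dL
VO2 = CO * (CaO2-CvO2) * 10 dL/L
VO2 = 4.806 * 3.3 * 10
VO2 = 158.6 mL/min


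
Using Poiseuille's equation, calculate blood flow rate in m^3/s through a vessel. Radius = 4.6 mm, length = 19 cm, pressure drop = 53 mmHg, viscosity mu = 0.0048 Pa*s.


Q = pi*r^4*dP / (8*mu*L)
r = 0.0046 m, L = 0.19 m
dP = 53 mmHg = 7066.066 Pa
Q = 0.001362 m^3/s


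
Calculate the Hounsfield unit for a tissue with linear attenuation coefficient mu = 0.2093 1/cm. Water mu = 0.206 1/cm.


HU = ((mu_tissue - mu_water) / mu_water) * 1000
HU = ((0.2093 - 0.206) / 0.206) * 1000
HU = 16.02


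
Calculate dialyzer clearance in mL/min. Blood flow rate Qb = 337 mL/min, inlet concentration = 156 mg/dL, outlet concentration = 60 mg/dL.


K = Qb * (Cb_in - Cb_out) / Cb_in
K = 337 * (156 - 60) / 156
K = 207.4 mL/min


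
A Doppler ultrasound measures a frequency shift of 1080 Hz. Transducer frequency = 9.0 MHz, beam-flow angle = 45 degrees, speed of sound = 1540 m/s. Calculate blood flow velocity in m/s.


v = fd * c / (2 * f0 * cos(theta))
v = 1080 * 1540 / (2 * 9.0000e+06 * cos(45))
v = 0.1307 m/s


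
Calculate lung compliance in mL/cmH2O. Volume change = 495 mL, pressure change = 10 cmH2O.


C = dV / dP
C = 495 / 10
C = 49.5 mL/cmH2O


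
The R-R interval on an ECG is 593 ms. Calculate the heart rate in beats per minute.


HR = 60 / RR_interval(s)
RR = 593 ms = 0.593 s
HR = 60 / 0.593 = 101.2 bpm


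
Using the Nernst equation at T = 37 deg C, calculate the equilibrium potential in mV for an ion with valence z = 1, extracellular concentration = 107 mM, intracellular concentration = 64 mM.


E = (RT/(zF)) * ln(C_out/C_in)
T = 37 + 273.15 = 310.15 K
E = (8.314 * 310.15 / (1 * 96485)) * ln(107/64)
E = 13.74 mV


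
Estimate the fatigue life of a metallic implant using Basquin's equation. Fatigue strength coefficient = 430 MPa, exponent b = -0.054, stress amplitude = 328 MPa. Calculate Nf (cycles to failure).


sigma_a = sigma_f' * (2Nf)^b
2Nf = (sigma_a/sigma_f')^(1/b)
2Nf = (328/430)^(1/-0.054)
2Nf = 150.54904
Nf = 75.27


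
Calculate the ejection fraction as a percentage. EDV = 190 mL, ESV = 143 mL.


SV = EDV - ESV = 190 - 143 = 47 mL
EF = SV/EDV * 100 = 47/190 * 100
EF = 24.74%


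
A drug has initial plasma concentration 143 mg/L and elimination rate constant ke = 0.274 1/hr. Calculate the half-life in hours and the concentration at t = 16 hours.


t_half = ln(2) / ke = 0.693147 / 0.274 = 2.53 hr
C(t) = C0 * exp(-ke*t) = 143 * exp(-0.274*16)
C(16) = 1.784 mg/L


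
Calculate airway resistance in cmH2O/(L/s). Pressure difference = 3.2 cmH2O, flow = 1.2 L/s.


R = dP / flow
R = 3.2 / 1.2
R = 2.667 cmH2O/(L/s)


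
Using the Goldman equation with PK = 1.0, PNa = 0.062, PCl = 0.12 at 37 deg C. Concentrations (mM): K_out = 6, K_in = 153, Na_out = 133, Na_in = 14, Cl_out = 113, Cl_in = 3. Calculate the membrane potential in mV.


Vm = (RT/F)*ln((PK*Ko + PNa*Nao + PCl*Cli)/(PK*Ki + PNa*Nai + PCl*Clo))
Numer = 14.606, Denom = 167.428
Vm = -65.19 mV


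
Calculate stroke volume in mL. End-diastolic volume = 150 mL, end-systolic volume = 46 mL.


SV = EDV - ESV
SV = 150 - 46
SV = 104 mL


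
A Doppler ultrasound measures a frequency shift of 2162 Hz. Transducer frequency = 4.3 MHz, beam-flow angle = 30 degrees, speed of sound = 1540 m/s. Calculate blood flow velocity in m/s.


v = fd * c / (2 * f0 * cos(theta))
v = 2162 * 1540 / (2 * 4.3000e+06 * cos(30))
v = 0.447 m/s


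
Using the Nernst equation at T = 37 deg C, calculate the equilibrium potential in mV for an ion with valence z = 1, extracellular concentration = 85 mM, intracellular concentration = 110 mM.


E = (RT/(zF)) * ln(C_out/C_in)
T = 37 + 273.15 = 310.15 K
E = (8.314 * 310.15 / (1 * 96485)) * ln(85/110)
E = -6.891 mV


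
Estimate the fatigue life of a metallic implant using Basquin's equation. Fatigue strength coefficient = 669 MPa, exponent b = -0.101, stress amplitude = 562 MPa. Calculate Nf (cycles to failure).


sigma_a = sigma_f' * (2Nf)^b
2Nf = (sigma_a/sigma_f')^(1/b)
2Nf = (562/669)^(1/-0.101)
2Nf = 5.6157011
Nf = 2.808


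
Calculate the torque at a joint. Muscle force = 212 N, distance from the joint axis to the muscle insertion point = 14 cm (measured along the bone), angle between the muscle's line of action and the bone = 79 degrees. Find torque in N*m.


Torque = F * d * sin(theta)   (moment arm = d*sin(theta))
d = 14 cm = 0.14 m
Torque = 212 * 0.14 * sin(79)
Torque = 29.13 N*m


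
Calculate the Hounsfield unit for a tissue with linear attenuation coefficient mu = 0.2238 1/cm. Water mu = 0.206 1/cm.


HU = ((mu_tissue - mu_water) / mu_water) * 1000
HU = ((0.2238 - 0.206) / 0.206) * 1000
HU = 86.41


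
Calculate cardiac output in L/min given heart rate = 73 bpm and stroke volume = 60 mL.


CO = HR * SV
CO = 73 * 60 / 1000
CO = 4.38 L/min


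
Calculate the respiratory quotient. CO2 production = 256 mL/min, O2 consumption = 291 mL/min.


RQ = VCO2 / VO2
RQ = 256 / 291
RQ = 0.8797


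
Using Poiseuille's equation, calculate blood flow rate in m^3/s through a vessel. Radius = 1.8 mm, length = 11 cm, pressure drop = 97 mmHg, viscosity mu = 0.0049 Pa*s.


Q = pi*r^4*dP / (8*mu*L)
r = 0.0018 m, L = 0.11 m
dP = 97 mmHg = 12932.234 Pa
Q = 9.8909e-05 m^3/s


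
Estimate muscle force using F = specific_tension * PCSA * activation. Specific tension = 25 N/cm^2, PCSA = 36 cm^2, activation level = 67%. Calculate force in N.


F = sigma * PCSA * activation
F = 25 * 36 * 0.67
F = 603 N


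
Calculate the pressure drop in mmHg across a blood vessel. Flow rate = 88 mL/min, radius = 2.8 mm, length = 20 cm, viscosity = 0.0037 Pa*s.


dP = 8*mu*L*Q / (pi*r^4)
Q = 88 mL/min = 1.46667e-06 m^3/s
dP = 44.9647 Pa = 44.9647 / 133.322 mmHg = 0.3373 mmHg


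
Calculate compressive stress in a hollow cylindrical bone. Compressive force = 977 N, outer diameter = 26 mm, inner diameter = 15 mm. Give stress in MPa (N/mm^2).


A = pi*(r_o^2 - r_i^2)
r_o = 13 mm, r_i = 7.5 mm
A = 354.215 mm^2
sigma = F/A = 977 / 354.215
sigma = 2.758 MPa


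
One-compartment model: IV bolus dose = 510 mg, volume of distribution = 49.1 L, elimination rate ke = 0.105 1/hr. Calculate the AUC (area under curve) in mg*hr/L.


C0 = Dose/Vd = 510/49.1 = 10.387 mg/L
AUC = C0/ke = 10.387/0.105
AUC = 98.92 mg*hr/L


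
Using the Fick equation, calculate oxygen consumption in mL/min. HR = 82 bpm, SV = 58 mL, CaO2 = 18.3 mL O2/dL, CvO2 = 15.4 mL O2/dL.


CO = HR*SV = 82*58/1000 = 4.756 L/min
a-v O2 diff = 18.3 - 15.4 = 2.9 mL/dL
VO2 = CO * (CaO2-CvO2) * 10 dL/L
VO2 = 4.756 * 2.9 * 10
VO2 = 137.9 mL/min


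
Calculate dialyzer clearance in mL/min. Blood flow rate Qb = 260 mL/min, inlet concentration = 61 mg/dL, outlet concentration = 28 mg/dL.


K = Qb * (Cb_in - Cb_out) / Cb_in
K = 260 * (61 - 28) / 61
K = 140.7 mL/min


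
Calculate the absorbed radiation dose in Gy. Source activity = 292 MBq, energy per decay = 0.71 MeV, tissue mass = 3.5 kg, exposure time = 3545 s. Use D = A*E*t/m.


A = 292 MBq = 2.9200e+08 Bq
E = 0.71 MeV = 1.13742e-13 J
D = A*E*t/m = 2.9200e+08*1.13742e-13*3545/3.5
D = 0.03364 Gy


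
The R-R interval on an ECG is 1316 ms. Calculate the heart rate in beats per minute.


HR = 60 / RR_interval(s)
RR = 1316 ms = 1.316 s
HR = 60 / 1.316 = 45.59 bpm


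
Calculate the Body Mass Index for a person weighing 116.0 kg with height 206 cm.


BMI = weight / height^2
height = 206 cm = 2.06 m
BMI = 116.0 / 2.06^2
BMI = 27.34 kg/m^2


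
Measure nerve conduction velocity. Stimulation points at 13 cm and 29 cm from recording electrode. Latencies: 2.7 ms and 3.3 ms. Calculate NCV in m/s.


Distance = (29 - 13) / 100 = 0.16 m
dt = (3.3 - 2.7) / 1000 = 6.0000e-04 s
NCV = dist / dt = 266.7 m/s


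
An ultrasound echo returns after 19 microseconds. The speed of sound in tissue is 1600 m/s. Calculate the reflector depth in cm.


depth = c * t / 2
t = 19 us = 1.9000e-05 s
depth = 1600 * 1.9000e-05 / 2
depth = 0.0152 m = 1.52 cm


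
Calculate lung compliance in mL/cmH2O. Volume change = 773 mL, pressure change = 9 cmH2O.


C = dV / dP
C = 773 / 9
C = 85.89 mL/cmH2O


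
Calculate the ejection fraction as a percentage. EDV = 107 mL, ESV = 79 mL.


SV = EDV - ESV = 107 - 79 = 28 mL
EF = SV/EDV * 100 = 28/107 * 100
EF = 26.17%


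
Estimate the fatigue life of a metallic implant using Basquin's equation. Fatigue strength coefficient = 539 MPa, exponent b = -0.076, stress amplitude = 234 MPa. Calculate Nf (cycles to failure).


sigma_a = sigma_f' * (2Nf)^b
2Nf = (sigma_a/sigma_f')^(1/b)
2Nf = (234/539)^(1/-0.076)
2Nf = 58622.532
Nf = 2.931e+04


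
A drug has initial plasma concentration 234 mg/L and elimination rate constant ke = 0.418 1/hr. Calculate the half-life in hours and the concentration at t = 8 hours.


t_half = ln(2) / ke = 0.693147 / 0.418 = 1.658 hr
C(t) = C0 * exp(-ke*t) = 234 * exp(-0.418*8)
C(8) = 8.259 mg/L


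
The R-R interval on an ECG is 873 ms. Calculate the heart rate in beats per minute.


HR = 60 / RR_interval(s)
RR = 873 ms = 0.873 s
HR = 60 / 0.873 = 68.73 bpm


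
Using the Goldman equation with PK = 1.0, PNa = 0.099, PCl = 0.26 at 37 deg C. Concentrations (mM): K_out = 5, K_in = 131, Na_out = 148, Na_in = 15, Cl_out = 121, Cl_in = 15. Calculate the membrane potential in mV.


Vm = (RT/F)*ln((PK*Ko + PNa*Nao + PCl*Cli)/(PK*Ki + PNa*Nai + PCl*Clo))
Numer = 23.552, Denom = 163.945
Vm = -51.86 mV


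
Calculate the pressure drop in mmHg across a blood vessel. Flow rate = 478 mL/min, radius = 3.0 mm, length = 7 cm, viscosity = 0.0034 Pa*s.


dP = 8*mu*L*Q / (pi*r^4)
Q = 478 mL/min = 7.96667e-06 m^3/s
dP = 59.6086 Pa = 59.6086 / 133.322 mmHg = 0.4471 mmHg


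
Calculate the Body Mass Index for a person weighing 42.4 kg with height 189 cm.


BMI = weight / height^2
height = 189 cm = 1.89 m
BMI = 42.4 / 1.89^2
BMI = 11.87 kg/m^2


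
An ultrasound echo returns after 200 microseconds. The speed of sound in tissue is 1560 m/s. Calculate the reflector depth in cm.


depth = c * t / 2
t = 200 us = 2.0000e-04 s
depth = 1560 * 2.0000e-04 / 2
depth = 0.156 m = 15.6 cm


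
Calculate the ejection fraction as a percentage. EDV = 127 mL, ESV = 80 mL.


SV = EDV - ESV = 127 - 80 = 47 mL
EF = SV/EDV * 100 = 47/127 * 100
EF = 37.01%


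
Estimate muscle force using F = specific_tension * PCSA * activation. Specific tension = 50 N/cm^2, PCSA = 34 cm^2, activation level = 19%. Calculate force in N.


F = sigma * PCSA * activation
F = 50 * 34 * 0.19
F = 323 N


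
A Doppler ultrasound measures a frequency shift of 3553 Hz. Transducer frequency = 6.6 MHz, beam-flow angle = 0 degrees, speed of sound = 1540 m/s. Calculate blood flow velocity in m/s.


v = fd * c / (2 * f0 * cos(theta))
v = 3553 * 1540 / (2 * 6.6000e+06 * cos(0))
v = 0.4145 m/s


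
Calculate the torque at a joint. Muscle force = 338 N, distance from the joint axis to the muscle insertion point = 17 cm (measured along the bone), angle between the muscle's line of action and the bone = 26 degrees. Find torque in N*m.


Torque = F * d * sin(theta)   (moment arm = d*sin(theta))
d = 17 cm = 0.17 m
Torque = 338 * 0.17 * sin(26)
Torque = 25.19 N*m


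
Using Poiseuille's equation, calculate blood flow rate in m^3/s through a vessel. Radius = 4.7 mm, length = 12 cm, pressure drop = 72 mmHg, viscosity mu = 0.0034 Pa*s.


Q = pi*r^4*dP / (8*mu*L)
r = 0.0047 m, L = 0.12 m
dP = 72 mmHg = 9599.184 Pa
Q = 0.004508 m^3/s


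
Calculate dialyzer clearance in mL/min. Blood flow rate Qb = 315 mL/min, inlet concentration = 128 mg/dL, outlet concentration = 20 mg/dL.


K = Qb * (Cb_in - Cb_out) / Cb_in
K = 315 * (128 - 20) / 128
K = 265.8 mL/min


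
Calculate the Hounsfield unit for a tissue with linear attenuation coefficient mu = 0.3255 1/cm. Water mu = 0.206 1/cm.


HU = ((mu_tissue - mu_water) / mu_water) * 1000
HU = ((0.3255 - 0.206) / 0.206) * 1000
HU = 580.1


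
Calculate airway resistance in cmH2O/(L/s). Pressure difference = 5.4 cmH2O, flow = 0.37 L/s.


R = dP / flow
R = 5.4 / 0.37
R = 14.59 cmH2O/(L/s)


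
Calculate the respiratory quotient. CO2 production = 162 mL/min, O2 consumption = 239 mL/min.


RQ = VCO2 / VO2
RQ = 162 / 239
RQ = 0.6778


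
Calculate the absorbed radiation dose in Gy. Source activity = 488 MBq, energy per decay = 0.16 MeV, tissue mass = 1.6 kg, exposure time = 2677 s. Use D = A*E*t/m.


A = 488 MBq = 4.8800e+08 Bq
E = 0.16 MeV = 2.5632e-14 J
D = A*E*t/m = 4.8800e+08*2.5632e-14*2677/1.6
D = 0.02093 Gy


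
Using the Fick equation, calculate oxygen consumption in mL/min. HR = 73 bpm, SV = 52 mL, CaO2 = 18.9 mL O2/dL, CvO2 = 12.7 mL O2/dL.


CO = HR*SV = 73*52/1000 = 3.796 L/min
a-v O2 diff = 18.9 - 12.7 = 6.2 mL/dL
VO2 = CO * (CaO2-CvO2) * 10 dL/L
VO2 = 3.796 * 6.2 * 10
VO2 = 235.4 mL/min


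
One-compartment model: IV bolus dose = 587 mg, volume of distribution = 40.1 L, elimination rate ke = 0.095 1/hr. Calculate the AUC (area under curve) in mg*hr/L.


C0 = Dose/Vd = 587/40.1 = 14.6384 mg/L
AUC = C0/ke = 14.6384/0.095
AUC = 154.1 mg*hr/L


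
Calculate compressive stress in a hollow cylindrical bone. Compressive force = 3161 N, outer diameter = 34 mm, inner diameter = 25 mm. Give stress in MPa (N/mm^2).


A = pi*(r_o^2 - r_i^2)
r_o = 17 mm, r_i = 12.5 mm
A = 417.046 mm^2
sigma = F/A = 3161 / 417.046
sigma = 7.579 MPa


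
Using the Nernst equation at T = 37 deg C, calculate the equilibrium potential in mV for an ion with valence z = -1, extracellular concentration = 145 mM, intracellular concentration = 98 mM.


E = (RT/(zF)) * ln(C_out/C_in)
T = 37 + 273.15 = 310.15 K
E = (8.314 * 310.15 / (-1 * 96485)) * ln(145/98)
E = -10.47 mV


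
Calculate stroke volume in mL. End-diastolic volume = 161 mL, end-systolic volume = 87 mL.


SV = EDV - ESV
SV = 161 - 87
SV = 74 mL


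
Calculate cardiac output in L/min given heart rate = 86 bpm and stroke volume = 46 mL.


CO = HR * SV
CO = 86 * 46 / 1000
CO = 3.956 L/min


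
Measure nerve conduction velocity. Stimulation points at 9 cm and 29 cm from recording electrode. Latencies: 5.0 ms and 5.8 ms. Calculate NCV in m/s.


Distance = (29 - 9) / 100 = 0.2 m
dt = (5.8 - 5.0) / 1000 = 8.0000e-04 s
NCV = dist / dt = 250 m/s


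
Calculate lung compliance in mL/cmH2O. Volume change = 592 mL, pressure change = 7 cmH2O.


C = dV / dP
C = 592 / 7
C = 84.57 mL/cmH2O


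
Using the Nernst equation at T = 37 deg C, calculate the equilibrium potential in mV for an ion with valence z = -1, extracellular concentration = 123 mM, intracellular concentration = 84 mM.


E = (RT/(zF)) * ln(C_out/C_in)
T = 37 + 273.15 = 310.15 K
E = (8.314 * 310.15 / (-1 * 96485)) * ln(123/84)
E = -10.19 mV


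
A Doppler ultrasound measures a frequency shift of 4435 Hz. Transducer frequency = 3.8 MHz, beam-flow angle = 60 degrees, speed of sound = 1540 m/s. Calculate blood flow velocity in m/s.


v = fd * c / (2 * f0 * cos(theta))
v = 4435 * 1540 / (2 * 3.8000e+06 * cos(60))
v = 1.797 m/s


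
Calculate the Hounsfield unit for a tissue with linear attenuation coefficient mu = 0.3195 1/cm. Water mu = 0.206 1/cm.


HU = ((mu_tissue - mu_water) / mu_water) * 1000
HU = ((0.3195 - 0.206) / 0.206) * 1000
HU = 551


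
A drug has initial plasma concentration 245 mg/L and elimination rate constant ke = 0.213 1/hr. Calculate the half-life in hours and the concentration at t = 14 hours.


t_half = ln(2) / ke = 0.693147 / 0.213 = 3.254 hr
C(t) = C0 * exp(-ke*t) = 245 * exp(-0.213*14)
C(14) = 12.42 mg/L


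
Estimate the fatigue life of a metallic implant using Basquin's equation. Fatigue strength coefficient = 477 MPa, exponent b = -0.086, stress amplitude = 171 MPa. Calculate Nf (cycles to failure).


sigma_a = sigma_f' * (2Nf)^b
2Nf = (sigma_a/sigma_f')^(1/b)
2Nf = (171/477)^(1/-0.086)
2Nf = 151527.51
Nf = 7.576e+04


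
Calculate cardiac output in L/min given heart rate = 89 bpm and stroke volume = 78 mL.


CO = HR * SV
CO = 89 * 78 / 1000
CO = 6.942 L/min


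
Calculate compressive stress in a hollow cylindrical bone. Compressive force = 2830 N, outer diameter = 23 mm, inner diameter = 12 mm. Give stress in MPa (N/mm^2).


A = pi*(r_o^2 - r_i^2)
r_o = 11.5 mm, r_i = 6 mm
A = 302.378 mm^2
sigma = F/A = 2830 / 302.378
sigma = 9.359 MPa


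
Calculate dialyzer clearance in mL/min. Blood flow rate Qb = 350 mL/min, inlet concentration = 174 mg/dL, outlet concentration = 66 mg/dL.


K = Qb * (Cb_in - Cb_out) / Cb_in
K = 350 * (174 - 66) / 174
K = 217.2 mL/min


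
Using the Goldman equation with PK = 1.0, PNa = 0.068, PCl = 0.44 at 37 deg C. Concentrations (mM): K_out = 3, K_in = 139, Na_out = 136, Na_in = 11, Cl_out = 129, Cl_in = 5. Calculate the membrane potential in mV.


Vm = (RT/F)*ln((PK*Ko + PNa*Nao + PCl*Cli)/(PK*Ki + PNa*Nai + PCl*Clo))
Numer = 14.448, Denom = 196.508
Vm = -69.76 mV


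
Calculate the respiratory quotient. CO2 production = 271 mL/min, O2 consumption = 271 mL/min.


RQ = VCO2 / VO2
RQ = 271 / 271
RQ = 1


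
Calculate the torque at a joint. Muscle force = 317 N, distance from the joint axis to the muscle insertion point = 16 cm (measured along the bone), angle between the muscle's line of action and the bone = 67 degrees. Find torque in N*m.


Torque = F * d * sin(theta)   (moment arm = d*sin(theta))
d = 16 cm = 0.16 m
Torque = 317 * 0.16 * sin(67)
Torque = 46.69 N*m


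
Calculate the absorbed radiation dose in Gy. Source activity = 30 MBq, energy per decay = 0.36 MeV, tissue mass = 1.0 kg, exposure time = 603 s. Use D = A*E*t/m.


A = 30 MBq = 3.0000e+07 Bq
E = 0.36 MeV = 5.7672e-14 J
D = A*E*t/m = 3.0000e+07*5.7672e-14*603/1.0
D = 0.001043 Gy


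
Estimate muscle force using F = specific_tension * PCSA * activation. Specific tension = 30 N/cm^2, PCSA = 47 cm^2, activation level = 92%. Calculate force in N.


F = sigma * PCSA * activation
F = 30 * 47 * 0.92
F = 1297 N


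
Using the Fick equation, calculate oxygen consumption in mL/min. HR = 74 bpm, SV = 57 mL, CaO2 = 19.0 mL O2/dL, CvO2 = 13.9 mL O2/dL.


CO = HR*SV = 74*57/1000 = 4.218 L/min
a-v O2 diff = 19.0 - 13.9 = 5.1 mL/dL
VO2 = CO * (CaO2-CvO2) * 10 dL/L
VO2 = 4.218 * 5.1 * 10
VO2 = 215.1 mL/min


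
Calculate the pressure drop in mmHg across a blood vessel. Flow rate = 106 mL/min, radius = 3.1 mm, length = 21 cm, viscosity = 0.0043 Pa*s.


dP = 8*mu*L*Q / (pi*r^4)
Q = 106 mL/min = 1.76667e-06 m^3/s
dP = 43.9882 Pa = 43.9882 / 133.322 mmHg = 0.3299 mmHg


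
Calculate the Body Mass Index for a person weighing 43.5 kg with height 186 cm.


BMI = weight / height^2
height = 186 cm = 1.86 m
BMI = 43.5 / 1.86^2
BMI = 12.57 kg/m^2


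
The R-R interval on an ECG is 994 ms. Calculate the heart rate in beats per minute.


HR = 60 / RR_interval(s)
RR = 994 ms = 0.994 s
HR = 60 / 0.994 = 60.36 bpm


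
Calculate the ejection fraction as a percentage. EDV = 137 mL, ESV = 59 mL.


SV = EDV - ESV = 137 - 59 = 78 mL
EF = SV/EDV * 100 = 78/137 * 100
EF = 56.93%


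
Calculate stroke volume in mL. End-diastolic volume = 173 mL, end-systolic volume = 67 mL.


SV = EDV - ESV
SV = 173 - 67
SV = 106 mL


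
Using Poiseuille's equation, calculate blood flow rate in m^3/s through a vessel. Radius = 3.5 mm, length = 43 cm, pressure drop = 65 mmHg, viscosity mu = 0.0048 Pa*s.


Q = pi*r^4*dP / (8*mu*L)
r = 0.0035 m, L = 0.43 m
dP = 65 mmHg = 8665.93 Pa
Q = 2.4742e-04 m^3/s


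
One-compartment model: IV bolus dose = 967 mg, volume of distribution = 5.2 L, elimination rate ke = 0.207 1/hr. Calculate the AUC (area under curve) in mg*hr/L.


C0 = Dose/Vd = 967/5.2 = 185.962 mg/L
AUC = C0/ke = 185.962/0.207
AUC = 898.4 mg*hr/L


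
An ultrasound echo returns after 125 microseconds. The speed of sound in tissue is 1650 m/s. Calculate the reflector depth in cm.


depth = c * t / 2
t = 125 us = 1.2500e-04 s
depth = 1650 * 1.2500e-04 / 2
depth = 0.103125 m = 10.3125 cm


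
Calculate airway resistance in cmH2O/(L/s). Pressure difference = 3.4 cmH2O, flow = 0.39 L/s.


R = dP / flow
R = 3.4 / 0.39
R = 8.718 cmH2O/(L/s)


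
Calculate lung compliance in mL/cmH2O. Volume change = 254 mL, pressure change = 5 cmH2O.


C = dV / dP
C = 254 / 5
C = 50.8 mL/cmH2O


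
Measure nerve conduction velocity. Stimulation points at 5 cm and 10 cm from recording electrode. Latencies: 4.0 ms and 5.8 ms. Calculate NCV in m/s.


Distance = (10 - 5) / 100 = 0.05 m
dt = (5.8 - 4.0) / 1000 = 0.0018 s
NCV = dist / dt = 27.78 m/s


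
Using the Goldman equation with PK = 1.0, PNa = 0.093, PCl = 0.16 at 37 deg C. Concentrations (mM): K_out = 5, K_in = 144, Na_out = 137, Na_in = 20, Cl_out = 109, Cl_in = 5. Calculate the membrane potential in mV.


Vm = (RT/F)*ln((PK*Ko + PNa*Nao + PCl*Cli)/(PK*Ki + PNa*Nai + PCl*Clo))
Numer = 18.541, Denom = 163.3
Vm = -58.14 mV


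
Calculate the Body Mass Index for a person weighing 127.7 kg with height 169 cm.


BMI = weight / height^2
height = 169 cm = 1.69 m
BMI = 127.7 / 1.69^2
BMI = 44.71 kg/m^2


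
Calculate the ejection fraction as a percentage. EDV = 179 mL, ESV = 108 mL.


SV = EDV - ESV = 179 - 108 = 71 mL
EF = SV/EDV * 100 = 71/179 * 100
EF = 39.66%


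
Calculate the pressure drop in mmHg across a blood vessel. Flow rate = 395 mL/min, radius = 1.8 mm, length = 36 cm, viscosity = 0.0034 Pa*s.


dP = 8*mu*L*Q / (pi*r^4)
Q = 395 mL/min = 6.58333e-06 m^3/s
dP = 1954.69 Pa = 1954.69 / 133.322 mmHg = 14.66 mmHg


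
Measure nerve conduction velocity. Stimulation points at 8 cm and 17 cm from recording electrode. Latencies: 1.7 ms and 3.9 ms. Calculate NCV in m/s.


Distance = (17 - 8) / 100 = 0.09 m
dt = (3.9 - 1.7) / 1000 = 0.0022 s
NCV = dist / dt = 40.91 m/s


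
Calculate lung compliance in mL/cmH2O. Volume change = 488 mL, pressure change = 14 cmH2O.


C = dV / dP
C = 488 / 14
C = 34.86 mL/cmH2O


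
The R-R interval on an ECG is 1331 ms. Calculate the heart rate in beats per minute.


HR = 60 / RR_interval(s)
RR = 1331 ms = 1.331 s
HR = 60 / 1.331 = 45.08 bpm


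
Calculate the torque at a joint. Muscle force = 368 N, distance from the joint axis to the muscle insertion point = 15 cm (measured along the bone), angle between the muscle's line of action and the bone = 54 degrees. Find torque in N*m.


Torque = F * d * sin(theta)   (moment arm = d*sin(theta))
d = 15 cm = 0.15 m
Torque = 368 * 0.15 * sin(54)
Torque = 44.66 N*m


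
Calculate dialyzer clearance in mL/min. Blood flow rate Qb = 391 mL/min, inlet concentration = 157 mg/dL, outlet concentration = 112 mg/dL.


K = Qb * (Cb_in - Cb_out) / Cb_in
K = 391 * (157 - 112) / 157
K = 112.1 mL/min


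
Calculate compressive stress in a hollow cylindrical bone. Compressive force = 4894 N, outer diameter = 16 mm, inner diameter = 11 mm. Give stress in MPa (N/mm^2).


A = pi*(r_o^2 - r_i^2)
r_o = 8 mm, r_i = 5.5 mm
A = 106.029 mm^2
sigma = F/A = 4894 / 106.029
sigma = 46.16 MPa


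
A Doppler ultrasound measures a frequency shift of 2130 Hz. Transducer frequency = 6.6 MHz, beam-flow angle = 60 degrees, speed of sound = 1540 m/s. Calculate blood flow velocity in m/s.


v = fd * c / (2 * f0 * cos(theta))
v = 2130 * 1540 / (2 * 6.6000e+06 * cos(60))
v = 0.497 m/s


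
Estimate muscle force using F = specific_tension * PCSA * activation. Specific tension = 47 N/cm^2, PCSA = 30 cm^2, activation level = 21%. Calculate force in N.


F = sigma * PCSA * activation
F = 47 * 30 * 0.21
F = 296.1 N


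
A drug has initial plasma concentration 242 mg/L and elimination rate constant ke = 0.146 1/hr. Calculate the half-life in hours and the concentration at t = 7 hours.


t_half = ln(2) / ke = 0.693147 / 0.146 = 4.748 hr
C(t) = C0 * exp(-ke*t) = 242 * exp(-0.146*7)
C(7) = 87.09 mg/L


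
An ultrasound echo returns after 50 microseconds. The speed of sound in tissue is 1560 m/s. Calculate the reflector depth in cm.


depth = c * t / 2
t = 50 us = 5.0000e-05 s
depth = 1560 * 5.0000e-05 / 2
depth = 0.039 m = 3.9 cm


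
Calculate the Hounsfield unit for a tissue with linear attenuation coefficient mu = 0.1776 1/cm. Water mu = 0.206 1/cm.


HU = ((mu_tissue - mu_water) / mu_water) * 1000
HU = ((0.1776 - 0.206) / 0.206) * 1000
HU = -137.9


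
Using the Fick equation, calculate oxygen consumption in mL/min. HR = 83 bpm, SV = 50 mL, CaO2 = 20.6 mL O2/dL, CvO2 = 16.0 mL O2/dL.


CO = HR*SV = 83*50/1000 = 4.15 L/min
a-v O2 diff = 20.6 - 16.0 = 4.6 mL/dL
VO2 = CO * (CaO2-CvO2) * 10 dL/L
VO2 = 4.15 * 4.6 * 10
VO2 = 190.9 mL/min


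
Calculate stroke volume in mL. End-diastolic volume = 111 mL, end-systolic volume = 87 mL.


SV = EDV - ESV
SV = 111 - 87
SV = 24 mL


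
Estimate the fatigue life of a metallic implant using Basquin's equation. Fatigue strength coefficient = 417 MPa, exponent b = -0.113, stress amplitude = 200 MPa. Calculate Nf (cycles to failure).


sigma_a = sigma_f' * (2Nf)^b
2Nf = (sigma_a/sigma_f')^(1/b)
2Nf = (200/417)^(1/-0.113)
2Nf = 666.72606
Nf = 333.4


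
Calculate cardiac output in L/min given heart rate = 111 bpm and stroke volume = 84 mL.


CO = HR * SV
CO = 111 * 84 / 1000
CO = 9.324 L/min


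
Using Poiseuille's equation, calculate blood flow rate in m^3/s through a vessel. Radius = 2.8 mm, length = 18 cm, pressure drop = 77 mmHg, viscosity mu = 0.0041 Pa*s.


Q = pi*r^4*dP / (8*mu*L)
r = 0.0028 m, L = 0.18 m
dP = 77 mmHg = 10265.794 Pa
Q = 3.3576e-04 m^3/s


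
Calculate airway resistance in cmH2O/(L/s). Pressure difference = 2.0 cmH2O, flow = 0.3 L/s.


R = dP / flow
R = 2.0 / 0.3
R = 6.667 cmH2O/(L/s)


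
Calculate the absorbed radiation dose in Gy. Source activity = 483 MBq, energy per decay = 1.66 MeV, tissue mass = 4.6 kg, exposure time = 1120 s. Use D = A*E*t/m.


A = 483 MBq = 4.8300e+08 Bq
E = 1.66 MeV = 2.65932e-13 J
D = A*E*t/m = 4.8300e+08*2.65932e-13*1120/4.6
D = 0.03127 Gy


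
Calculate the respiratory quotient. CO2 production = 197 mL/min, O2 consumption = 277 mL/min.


RQ = VCO2 / VO2
RQ = 197 / 277
RQ = 0.7112


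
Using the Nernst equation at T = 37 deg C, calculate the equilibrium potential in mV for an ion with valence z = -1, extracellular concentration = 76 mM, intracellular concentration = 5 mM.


E = (RT/(zF)) * ln(C_out/C_in)
T = 37 + 273.15 = 310.15 K
E = (8.314 * 310.15 / (-1 * 96485)) * ln(76/5)
E = -72.73 mV


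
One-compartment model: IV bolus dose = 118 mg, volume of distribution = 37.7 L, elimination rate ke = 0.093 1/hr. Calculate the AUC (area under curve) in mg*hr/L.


C0 = Dose/Vd = 118/37.7 = 3.12997 mg/L
AUC = C0/ke = 3.12997/0.093
AUC = 33.66 mg*hr/L


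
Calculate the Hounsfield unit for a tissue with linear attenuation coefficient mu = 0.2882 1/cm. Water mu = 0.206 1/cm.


HU = ((mu_tissue - mu_water) / mu_water) * 1000
HU = ((0.2882 - 0.206) / 0.206) * 1000
HU = 399


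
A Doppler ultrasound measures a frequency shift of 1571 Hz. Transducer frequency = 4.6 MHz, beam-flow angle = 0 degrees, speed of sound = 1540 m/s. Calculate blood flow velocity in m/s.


v = fd * c / (2 * f0 * cos(theta))
v = 1571 * 1540 / (2 * 4.6000e+06 * cos(0))
v = 0.263 m/s


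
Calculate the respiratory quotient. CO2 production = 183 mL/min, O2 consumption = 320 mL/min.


RQ = VCO2 / VO2
RQ = 183 / 320
RQ = 0.5719


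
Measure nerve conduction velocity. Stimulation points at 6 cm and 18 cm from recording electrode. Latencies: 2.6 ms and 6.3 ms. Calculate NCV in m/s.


Distance = (18 - 6) / 100 = 0.12 m
dt = (6.3 - 2.6) / 1000 = 0.0037 s
NCV = dist / dt = 32.43 m/s


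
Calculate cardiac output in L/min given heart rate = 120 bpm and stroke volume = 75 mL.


CO = HR * SV
CO = 120 * 75 / 1000
CO = 9 L/min


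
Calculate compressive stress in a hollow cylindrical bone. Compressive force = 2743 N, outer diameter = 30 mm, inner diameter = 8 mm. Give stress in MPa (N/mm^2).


A = pi*(r_o^2 - r_i^2)
r_o = 15 mm, r_i = 4 mm
A = 656.593 mm^2
sigma = F/A = 2743 / 656.593
sigma = 4.178 MPa


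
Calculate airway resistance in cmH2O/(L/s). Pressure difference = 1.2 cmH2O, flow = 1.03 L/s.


R = dP / flow
R = 1.2 / 1.03
R = 1.165 cmH2O/(L/s)


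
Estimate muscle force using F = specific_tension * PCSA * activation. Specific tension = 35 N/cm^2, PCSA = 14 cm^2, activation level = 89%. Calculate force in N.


F = sigma * PCSA * activation
F = 35 * 14 * 0.89
F = 436.1 N


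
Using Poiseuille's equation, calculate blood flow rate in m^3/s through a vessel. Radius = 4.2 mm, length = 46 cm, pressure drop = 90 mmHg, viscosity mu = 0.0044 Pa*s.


Q = pi*r^4*dP / (8*mu*L)
r = 0.0042 m, L = 0.46 m
dP = 90 mmHg = 11998.98 Pa
Q = 7.2442e-04 m^3/s


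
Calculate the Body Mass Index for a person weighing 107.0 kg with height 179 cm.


BMI = weight / height^2
height = 179 cm = 1.79 m
BMI = 107.0 / 1.79^2
BMI = 33.39 kg/m^2


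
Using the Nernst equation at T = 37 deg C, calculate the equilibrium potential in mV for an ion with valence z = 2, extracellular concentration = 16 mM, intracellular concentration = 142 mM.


E = (RT/(zF)) * ln(C_out/C_in)
T = 37 + 273.15 = 310.15 K
E = (8.314 * 310.15 / (2 * 96485)) * ln(16/142)
E = -29.17 mV


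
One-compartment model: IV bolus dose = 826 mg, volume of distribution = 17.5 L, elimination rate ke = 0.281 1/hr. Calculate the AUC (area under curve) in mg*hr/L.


C0 = Dose/Vd = 826/17.5 = 47.2 mg/L
AUC = C0/ke = 47.2/0.281
AUC = 168 mg*hr/L


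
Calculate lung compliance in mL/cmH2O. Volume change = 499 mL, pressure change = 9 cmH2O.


C = dV / dP
C = 499 / 9
C = 55.44 mL/cmH2O


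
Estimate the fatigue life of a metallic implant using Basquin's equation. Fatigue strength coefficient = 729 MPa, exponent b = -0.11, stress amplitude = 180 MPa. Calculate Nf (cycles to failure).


sigma_a = sigma_f' * (2Nf)^b
2Nf = (sigma_a/sigma_f')^(1/b)
2Nf = (180/729)^(1/-0.11)
2Nf = 332903.52
Nf = 1.665e+05


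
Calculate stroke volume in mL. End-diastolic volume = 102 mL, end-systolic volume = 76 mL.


SV = EDV - ESV
SV = 102 - 76
SV = 26 mL


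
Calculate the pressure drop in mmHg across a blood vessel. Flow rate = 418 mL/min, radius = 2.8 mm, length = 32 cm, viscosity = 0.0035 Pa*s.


dP = 8*mu*L*Q / (pi*r^4)
Q = 418 mL/min = 6.96667e-06 m^3/s
dP = 323.259 Pa = 323.259 / 133.322 mmHg = 2.425 mmHg


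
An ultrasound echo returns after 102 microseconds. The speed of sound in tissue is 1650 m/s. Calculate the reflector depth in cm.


depth = c * t / 2
t = 102 us = 1.0200e-04 s
depth = 1650 * 1.0200e-04 / 2
depth = 0.08415 m = 8.415 cm


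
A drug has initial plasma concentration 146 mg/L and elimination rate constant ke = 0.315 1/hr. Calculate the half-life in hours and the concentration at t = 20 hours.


t_half = ln(2) / ke = 0.693147 / 0.315 = 2.2 hr
C(t) = C0 * exp(-ke*t) = 146 * exp(-0.315*20)
C(20) = 0.2681 mg/L


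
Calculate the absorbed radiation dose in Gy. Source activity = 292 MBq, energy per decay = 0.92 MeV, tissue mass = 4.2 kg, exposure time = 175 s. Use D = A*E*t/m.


A = 292 MBq = 2.9200e+08 Bq
E = 0.92 MeV = 1.47384e-13 J
D = A*E*t/m = 2.9200e+08*1.47384e-13*175/4.2
D = 0.001793 Gy


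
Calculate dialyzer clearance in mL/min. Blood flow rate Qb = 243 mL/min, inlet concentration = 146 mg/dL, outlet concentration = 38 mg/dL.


K = Qb * (Cb_in - Cb_out) / Cb_in
K = 243 * (146 - 38) / 146
K = 179.8 mL/min


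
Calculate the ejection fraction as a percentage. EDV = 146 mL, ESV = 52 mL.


SV = EDV - ESV = 146 - 52 = 94 mL
EF = SV/EDV * 100 = 94/146 * 100
EF = 64.38%


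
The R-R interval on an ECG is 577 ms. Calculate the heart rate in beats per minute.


HR = 60 / RR_interval(s)
RR = 577 ms = 0.577 s
HR = 60 / 0.577 = 104 bpm


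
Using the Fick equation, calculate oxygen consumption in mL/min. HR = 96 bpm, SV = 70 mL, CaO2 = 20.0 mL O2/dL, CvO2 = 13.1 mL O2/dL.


CO = HR*SV = 96*70/1000 = 6.72 L/min
a-v O2 diff = 20.0 - 13.1 = 6.9 mL/dL
VO2 = CO * (CaO2-CvO2) * 10 dL/L
VO2 = 6.72 * 6.9 * 10
VO2 = 463.7 mL/min


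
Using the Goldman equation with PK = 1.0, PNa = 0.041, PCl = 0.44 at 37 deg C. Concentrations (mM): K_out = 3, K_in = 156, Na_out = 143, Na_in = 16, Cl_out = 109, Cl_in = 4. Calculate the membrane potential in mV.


Vm = (RT/F)*ln((PK*Ko + PNa*Nao + PCl*Cli)/(PK*Ki + PNa*Nai + PCl*Clo))
Numer = 10.623, Denom = 204.616
Vm = -79.06 mV


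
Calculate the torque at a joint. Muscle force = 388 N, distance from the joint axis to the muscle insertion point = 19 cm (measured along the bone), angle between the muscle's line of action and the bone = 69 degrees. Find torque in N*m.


Torque = F * d * sin(theta)   (moment arm = d*sin(theta))
d = 19 cm = 0.19 m
Torque = 388 * 0.19 * sin(69)
Torque = 68.82 N*m


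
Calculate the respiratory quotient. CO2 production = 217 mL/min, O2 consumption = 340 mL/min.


RQ = VCO2 / VO2
RQ = 217 / 340
RQ = 0.6382


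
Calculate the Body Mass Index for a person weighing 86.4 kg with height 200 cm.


BMI = weight / height^2
height = 200 cm = 2 m
BMI = 86.4 / 2^2
BMI = 21.6 kg/m^2


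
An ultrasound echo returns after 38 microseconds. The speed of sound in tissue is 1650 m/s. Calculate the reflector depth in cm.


depth = c * t / 2
t = 38 us = 3.8000e-05 s
depth = 1650 * 3.8000e-05 / 2
depth = 0.03135 m = 3.135 cm


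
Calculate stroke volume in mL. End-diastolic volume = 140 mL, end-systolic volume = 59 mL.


SV = EDV - ESV
SV = 140 - 59
SV = 81 mL


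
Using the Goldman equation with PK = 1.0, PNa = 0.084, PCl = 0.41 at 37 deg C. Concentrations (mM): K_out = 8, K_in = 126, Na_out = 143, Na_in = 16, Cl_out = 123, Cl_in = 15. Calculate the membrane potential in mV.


Vm = (RT/F)*ln((PK*Ko + PNa*Nao + PCl*Cli)/(PK*Ki + PNa*Nai + PCl*Clo))
Numer = 26.162, Denom = 177.774
Vm = -51.21 mV


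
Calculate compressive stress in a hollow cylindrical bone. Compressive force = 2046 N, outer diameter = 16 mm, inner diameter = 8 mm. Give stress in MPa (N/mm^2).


A = pi*(r_o^2 - r_i^2)
r_o = 8 mm, r_i = 4 mm
A = 150.796 mm^2
sigma = F/A = 2046 / 150.796
sigma = 13.57 MPa


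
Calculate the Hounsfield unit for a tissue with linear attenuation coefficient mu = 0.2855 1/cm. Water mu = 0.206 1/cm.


HU = ((mu_tissue - mu_water) / mu_water) * 1000
HU = ((0.2855 - 0.206) / 0.206) * 1000
HU = 385.9


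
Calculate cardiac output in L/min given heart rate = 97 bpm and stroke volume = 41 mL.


CO = HR * SV
CO = 97 * 41 / 1000
CO = 3.977 L/min


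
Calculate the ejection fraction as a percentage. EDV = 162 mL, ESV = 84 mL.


SV = EDV - ESV = 162 - 84 = 78 mL
EF = SV/EDV * 100 = 78/162 * 100
EF = 48.15%


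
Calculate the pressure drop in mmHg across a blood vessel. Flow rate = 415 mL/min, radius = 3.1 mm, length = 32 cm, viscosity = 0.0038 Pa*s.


dP = 8*mu*L*Q / (pi*r^4)
Q = 415 mL/min = 6.91667e-06 m^3/s
dP = 231.912 Pa = 231.912 / 133.322 mmHg = 1.739 mmHg


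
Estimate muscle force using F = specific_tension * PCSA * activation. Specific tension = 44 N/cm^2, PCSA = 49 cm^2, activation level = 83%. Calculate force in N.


F = sigma * PCSA * activation
F = 44 * 49 * 0.83
F = 1789 N


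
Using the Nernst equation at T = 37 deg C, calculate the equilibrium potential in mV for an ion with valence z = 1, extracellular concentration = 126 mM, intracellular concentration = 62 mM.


E = (RT/(zF)) * ln(C_out/C_in)
T = 37 + 273.15 = 310.15 K
E = (8.314 * 310.15 / (1 * 96485)) * ln(126/62)
E = 18.95 mV


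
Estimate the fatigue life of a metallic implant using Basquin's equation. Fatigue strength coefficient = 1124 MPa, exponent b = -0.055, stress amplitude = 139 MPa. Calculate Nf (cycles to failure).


sigma_a = sigma_f' * (2Nf)^b
2Nf = (sigma_a/sigma_f')^(1/b)
2Nf = (139/1124)^(1/-0.055)
2Nf = 3.195751e+16
Nf = 1.5979e+16


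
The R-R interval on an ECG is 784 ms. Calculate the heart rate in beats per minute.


HR = 60 / RR_interval(s)
RR = 784 ms = 0.784 s
HR = 60 / 0.784 = 76.53 bpm


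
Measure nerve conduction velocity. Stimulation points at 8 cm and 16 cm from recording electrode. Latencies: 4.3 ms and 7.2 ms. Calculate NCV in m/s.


Distance = (16 - 8) / 100 = 0.08 m
dt = (7.2 - 4.3) / 1000 = 0.0029 s
NCV = dist / dt = 27.59 m/s
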